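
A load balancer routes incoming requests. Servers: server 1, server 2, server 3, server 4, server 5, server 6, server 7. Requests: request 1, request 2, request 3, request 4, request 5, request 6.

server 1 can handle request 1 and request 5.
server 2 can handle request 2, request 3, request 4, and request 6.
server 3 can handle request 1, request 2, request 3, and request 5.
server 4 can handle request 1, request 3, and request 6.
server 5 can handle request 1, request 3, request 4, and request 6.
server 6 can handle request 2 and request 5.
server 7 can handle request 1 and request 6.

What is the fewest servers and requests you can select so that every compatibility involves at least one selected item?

{request 1, request 2, request 3, request 4, request 5, request 6} is a vertex cover of size 6: every edge has an endpoint in this set.
No smaller cover exists because server 1–request 1, server 2–request 2, server 3–request 3, server 4–request 6, server 5–request 4, server 6–request 5 is a matching of size 6, and a cover must include an endpoint of each of these disjoint edges (König's theorem).

6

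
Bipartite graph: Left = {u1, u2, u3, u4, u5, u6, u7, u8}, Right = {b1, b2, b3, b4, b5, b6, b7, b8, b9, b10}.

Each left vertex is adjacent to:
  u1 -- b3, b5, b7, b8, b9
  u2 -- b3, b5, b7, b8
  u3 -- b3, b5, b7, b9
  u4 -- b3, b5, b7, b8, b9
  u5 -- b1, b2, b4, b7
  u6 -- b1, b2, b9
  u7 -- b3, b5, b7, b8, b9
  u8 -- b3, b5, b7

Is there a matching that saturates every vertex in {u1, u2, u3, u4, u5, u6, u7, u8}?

The set {u1, u2, u3, u4, u7, u8} has only 5 neighbours ({b3, b5, b7, b8, b9}), so by Hall's theorem at most 7 of the 8 left vertices can be matched.
Hence no matching covers every left vertex.

No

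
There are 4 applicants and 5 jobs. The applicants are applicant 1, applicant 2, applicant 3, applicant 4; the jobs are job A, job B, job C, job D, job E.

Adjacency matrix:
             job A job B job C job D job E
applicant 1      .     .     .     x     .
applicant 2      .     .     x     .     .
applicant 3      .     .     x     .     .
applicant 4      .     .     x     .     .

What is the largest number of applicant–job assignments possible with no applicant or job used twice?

One maximum matching: applicant 1→job D, applicant 2→job C.
The set {applicant 2, applicant 3, applicant 4} has only 1 neighbour ({job C}), so by Hall's theorem at most 2 of the 4 applicants can be matched.

2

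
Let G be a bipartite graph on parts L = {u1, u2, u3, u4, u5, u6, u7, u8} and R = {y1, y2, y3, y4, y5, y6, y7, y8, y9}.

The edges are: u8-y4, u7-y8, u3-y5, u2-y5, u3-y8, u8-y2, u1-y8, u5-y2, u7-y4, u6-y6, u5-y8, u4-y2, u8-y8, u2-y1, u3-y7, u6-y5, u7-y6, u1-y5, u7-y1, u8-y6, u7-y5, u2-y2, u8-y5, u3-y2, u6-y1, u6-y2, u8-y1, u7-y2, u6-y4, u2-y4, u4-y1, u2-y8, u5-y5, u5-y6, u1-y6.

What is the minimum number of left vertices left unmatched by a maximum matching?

A valid assignment of size 7: u1-y5, u2-y1, u3-y7, u4-y2, u5-y8, u6-y4, u7-y6.
The set {u1, u2, u4, u5, u6, u7, u8} has only 6 neighbours ({y1, y2, y4, y5, y6, y8}), so by Hall's theorem at most 7 of the 8 left vertices can be matched.
That matches 7 of the 8, leaving 1 unmatched; no matching can do better.

1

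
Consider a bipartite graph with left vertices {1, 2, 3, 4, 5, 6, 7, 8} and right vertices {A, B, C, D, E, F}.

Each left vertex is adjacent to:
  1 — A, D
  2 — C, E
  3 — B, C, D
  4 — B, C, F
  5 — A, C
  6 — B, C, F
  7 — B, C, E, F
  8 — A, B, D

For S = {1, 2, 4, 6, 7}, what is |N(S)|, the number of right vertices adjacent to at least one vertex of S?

6

The union of neighbours of {1, 2, 4, 6, 7} is {A, B, C, D, E, F}, which has 6 elements.
Since |N(S)| = 6 ≥ |S| = 5, Hall's condition holds for this subset.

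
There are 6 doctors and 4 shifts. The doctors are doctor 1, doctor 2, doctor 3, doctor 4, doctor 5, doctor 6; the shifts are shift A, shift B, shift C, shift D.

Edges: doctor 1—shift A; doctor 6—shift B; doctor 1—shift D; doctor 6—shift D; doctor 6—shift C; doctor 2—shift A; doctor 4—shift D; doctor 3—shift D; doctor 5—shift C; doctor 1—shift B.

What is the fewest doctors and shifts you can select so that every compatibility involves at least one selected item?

{shift A, shift B, shift C, shift D} is a vertex cover of size 4: every edge has an endpoint in this set.
No smaller cover exists because doctor 1–shift B, doctor 2–shift A, doctor 3–shift D, doctor 5–shift C is a matching of size 4, and a cover must include an endpoint of each of these disjoint edges (König's theorem).

4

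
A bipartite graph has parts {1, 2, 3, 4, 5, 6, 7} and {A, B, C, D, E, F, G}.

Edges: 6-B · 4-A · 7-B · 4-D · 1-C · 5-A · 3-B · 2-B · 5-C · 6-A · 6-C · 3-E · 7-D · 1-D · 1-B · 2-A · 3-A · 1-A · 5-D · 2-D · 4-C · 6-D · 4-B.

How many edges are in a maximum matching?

5

A valid assignment of size 5: 1→B, 2→A, 3→E, 4→D, 5→C.
The set {1, 2, 4, 5, 6, 7} has only 4 neighbours ({A, B, C, D}), so by Hall's theorem at most 5 of the 7 left vertices can be matched.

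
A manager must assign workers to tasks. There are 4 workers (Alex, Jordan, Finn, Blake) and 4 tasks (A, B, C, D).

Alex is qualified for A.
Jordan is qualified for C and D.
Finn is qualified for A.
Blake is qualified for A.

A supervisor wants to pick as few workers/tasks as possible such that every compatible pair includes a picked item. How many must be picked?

2

{Jordan, A} is a vertex cover of size 2: every edge has an endpoint in this set.
No smaller cover exists because Alex–A, Jordan–C is a matching of size 2, and a cover must include an endpoint of each of these disjoint edges (König's theorem).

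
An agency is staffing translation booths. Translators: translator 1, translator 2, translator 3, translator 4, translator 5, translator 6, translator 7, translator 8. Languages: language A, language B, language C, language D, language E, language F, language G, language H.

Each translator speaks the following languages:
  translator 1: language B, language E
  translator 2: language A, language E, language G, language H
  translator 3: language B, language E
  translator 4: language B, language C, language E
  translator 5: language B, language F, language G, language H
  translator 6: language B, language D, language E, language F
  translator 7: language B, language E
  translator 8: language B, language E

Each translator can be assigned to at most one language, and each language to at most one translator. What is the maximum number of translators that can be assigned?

A valid assignment of size 6: translator 1-language E, translator 2-language A, translator 3-language B, translator 4-language C, translator 5-language G, translator 6-language F.
The set {translator 1, translator 3, translator 7, translator 8} has only 2 neighbours ({language B, language E}), so by Hall's theorem at most 6 of the 8 translators can be matched.

6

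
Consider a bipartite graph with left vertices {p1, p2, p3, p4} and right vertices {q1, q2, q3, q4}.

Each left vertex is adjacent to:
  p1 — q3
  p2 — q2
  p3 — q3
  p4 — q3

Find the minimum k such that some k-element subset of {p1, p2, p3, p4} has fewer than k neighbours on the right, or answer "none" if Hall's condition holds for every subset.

Take S = {p1, p3}. Its neighbourhood is {q3}, so |N(S)| = 1 < |S| = 2.
No single vertex violates Hall's condition since each has at least one neighbour, so 2 is the minimum.

2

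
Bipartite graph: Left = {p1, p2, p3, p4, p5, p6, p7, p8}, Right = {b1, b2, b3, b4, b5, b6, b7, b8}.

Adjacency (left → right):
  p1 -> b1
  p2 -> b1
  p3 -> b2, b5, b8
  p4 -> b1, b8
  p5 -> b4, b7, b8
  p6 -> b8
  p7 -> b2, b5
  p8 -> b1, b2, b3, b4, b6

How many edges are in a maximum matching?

6

A valid assignment of size 6: p1–b1, p3–b2, p4–b8, p5–b7, p7–b5, p8–b6.
The set {p1, p2, p4, p6} has only 2 neighbours ({b1, b8}), so by Hall's theorem at most 6 of the 8 left vertices can be matched.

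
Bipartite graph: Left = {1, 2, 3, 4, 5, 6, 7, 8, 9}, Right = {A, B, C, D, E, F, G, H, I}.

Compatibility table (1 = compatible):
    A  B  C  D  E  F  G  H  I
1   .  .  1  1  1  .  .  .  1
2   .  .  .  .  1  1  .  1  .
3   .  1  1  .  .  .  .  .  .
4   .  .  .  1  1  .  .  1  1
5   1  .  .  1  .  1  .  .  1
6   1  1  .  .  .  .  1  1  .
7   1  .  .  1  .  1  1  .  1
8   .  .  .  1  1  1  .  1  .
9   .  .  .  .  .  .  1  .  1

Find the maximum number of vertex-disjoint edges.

9

For example, pair 1→E, 2→H, 3→C, 4→I, 5→F, 6→B, 7→A, 8→D, 9→G.
All 9 left vertices are matched, so no larger matching exists.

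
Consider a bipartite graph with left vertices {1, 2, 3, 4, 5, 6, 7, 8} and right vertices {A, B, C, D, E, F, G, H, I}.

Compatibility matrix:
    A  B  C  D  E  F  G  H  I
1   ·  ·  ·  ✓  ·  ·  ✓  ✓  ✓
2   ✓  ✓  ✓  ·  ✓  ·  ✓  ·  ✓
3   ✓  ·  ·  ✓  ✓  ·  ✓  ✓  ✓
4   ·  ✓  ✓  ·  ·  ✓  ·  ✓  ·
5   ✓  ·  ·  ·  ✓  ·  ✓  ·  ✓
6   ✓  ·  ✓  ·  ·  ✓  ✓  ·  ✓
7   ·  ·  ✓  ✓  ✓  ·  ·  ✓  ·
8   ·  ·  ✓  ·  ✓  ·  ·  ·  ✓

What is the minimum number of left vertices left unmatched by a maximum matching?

0

One maximum matching: 1-D, 2-G, 3-H, 4-B, 5-I, 6-A, 7-C, 8-E.
This saturates every left vertex, so 8 is the maximum.
That matches 8 of the 8, leaving 0 unmatched; no matching can do better.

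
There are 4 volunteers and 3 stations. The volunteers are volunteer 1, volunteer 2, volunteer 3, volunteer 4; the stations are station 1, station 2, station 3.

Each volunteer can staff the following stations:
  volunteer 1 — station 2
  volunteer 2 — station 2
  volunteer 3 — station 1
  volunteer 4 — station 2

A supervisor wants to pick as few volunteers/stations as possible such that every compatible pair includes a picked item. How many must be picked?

2

{volunteer 3, station 2} is a vertex cover of size 2: every edge has an endpoint in this set.
No smaller cover exists because volunteer 1–station 2, volunteer 3–station 1 is a matching of size 2, and a cover must include an endpoint of each of these disjoint edges (König's theorem).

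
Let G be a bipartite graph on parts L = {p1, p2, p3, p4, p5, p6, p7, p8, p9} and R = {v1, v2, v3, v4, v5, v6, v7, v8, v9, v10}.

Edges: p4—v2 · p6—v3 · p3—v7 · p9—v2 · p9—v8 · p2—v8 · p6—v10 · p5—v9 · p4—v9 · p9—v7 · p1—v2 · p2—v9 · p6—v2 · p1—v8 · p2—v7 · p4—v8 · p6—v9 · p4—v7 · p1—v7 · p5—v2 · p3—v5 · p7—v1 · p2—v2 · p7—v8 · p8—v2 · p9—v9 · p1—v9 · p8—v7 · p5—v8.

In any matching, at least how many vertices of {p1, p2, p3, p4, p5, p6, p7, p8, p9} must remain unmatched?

One maximum matching: p1→v9, p2→v8, p3→v5, p4→v7, p5→v2, p6→v10, p7→v1.
The set {p1, p2, p4, p5, p8, p9} has only 4 neighbours ({v2, v7, v8, v9}), so by Hall's theorem at most 7 of the 9 left vertices can be matched.
That matches 7 of the 9, leaving 2 unmatched; no matching can do better.

2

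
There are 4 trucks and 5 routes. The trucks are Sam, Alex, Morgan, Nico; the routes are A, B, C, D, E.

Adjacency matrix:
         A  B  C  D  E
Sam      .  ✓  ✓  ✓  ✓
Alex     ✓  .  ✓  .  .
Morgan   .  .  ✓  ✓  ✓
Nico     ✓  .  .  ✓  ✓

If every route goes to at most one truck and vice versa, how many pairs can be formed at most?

A valid assignment of size 4: Sam-B, Alex-A, Morgan-C, Nico-E.
All 4 trucks are matched, so no larger matching exists.

4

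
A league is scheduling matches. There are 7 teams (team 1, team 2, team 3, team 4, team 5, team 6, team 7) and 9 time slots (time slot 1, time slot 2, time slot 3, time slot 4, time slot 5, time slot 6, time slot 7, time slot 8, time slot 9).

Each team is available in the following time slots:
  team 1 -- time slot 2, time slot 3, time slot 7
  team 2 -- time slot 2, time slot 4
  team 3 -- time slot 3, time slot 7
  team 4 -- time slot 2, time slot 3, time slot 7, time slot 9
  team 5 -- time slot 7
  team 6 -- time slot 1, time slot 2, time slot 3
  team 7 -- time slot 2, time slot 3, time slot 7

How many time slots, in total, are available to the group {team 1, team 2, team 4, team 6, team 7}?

The union of neighbours of {team 1, team 2, team 4, team 6, team 7} is {time slot 1, time slot 2, time slot 3, time slot 4, time slot 7, time slot 9}, which has 6 elements.
Since |N(S)| = 6 ≥ |S| = 5, Hall's condition holds for this subset.

6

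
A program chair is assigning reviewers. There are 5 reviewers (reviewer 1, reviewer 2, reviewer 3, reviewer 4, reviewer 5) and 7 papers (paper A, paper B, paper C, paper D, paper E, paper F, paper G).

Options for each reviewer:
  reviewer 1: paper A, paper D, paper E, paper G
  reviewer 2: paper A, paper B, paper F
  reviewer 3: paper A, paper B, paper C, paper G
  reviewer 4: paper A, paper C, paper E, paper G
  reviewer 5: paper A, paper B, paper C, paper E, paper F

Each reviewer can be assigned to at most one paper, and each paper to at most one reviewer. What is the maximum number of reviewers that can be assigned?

5

One maximum matching: reviewer 1→paper D, reviewer 2→paper A, reviewer 3→paper C, reviewer 4→paper E, reviewer 5→paper B.
All 5 reviewers are matched, so no larger matching exists.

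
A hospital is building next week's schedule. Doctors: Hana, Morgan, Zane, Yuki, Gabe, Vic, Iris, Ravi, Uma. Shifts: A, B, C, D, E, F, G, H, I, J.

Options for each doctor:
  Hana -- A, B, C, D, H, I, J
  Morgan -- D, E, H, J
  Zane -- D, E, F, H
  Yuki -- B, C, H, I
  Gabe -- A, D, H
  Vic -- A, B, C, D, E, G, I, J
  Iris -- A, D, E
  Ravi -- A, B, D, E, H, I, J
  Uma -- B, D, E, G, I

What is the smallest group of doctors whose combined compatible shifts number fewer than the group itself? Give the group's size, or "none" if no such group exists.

A matching saturating every doctor exists, for instance Hana→B, Morgan→E, Zane→F, Yuki→C, Gabe→H, Vic→J, Iris→D, Ravi→A, Uma→G.
By Hall's marriage theorem, this means |N(S)| ≥ |S| for every subset S, so no violating subset exists.

none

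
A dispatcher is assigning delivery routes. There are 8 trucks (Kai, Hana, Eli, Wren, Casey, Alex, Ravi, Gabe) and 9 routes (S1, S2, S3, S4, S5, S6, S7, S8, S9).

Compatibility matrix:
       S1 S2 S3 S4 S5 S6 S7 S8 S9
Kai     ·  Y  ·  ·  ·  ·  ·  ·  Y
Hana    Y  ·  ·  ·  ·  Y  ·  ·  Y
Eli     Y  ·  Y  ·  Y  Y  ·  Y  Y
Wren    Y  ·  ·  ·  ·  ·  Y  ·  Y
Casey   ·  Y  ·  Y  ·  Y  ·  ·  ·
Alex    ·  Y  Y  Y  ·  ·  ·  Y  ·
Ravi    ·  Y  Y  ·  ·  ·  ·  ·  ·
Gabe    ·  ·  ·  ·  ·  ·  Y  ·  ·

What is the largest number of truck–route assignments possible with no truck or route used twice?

One maximum matching: Kai→S2, Hana→S1, Eli→S6, Wren→S9, Casey→S4, Alex→S8, Ravi→S3, Gabe→S7.
All 8 trucks are matched, so no larger matching exists.

8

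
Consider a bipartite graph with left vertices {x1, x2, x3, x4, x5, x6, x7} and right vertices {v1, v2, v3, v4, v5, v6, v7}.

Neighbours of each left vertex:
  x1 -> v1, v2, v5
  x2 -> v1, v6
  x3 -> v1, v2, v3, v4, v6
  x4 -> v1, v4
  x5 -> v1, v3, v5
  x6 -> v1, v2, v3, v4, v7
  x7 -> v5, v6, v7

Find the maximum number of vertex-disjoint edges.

One maximum matching: x1-v2, x2-v1, x3-v3, x4-v4, x5-v5, x6-v7, x7-v6.
All 7 left vertices are matched, so no larger matching exists.

7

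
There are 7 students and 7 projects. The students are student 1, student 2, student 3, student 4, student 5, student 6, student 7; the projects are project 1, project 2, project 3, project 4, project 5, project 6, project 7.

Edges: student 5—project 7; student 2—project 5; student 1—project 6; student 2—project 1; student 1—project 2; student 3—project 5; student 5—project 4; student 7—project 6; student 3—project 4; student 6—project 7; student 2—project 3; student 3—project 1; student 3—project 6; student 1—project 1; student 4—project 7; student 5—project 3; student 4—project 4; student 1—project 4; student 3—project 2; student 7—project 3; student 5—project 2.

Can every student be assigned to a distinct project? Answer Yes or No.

One maximum matching: student 1-project 1, student 2-project 5, student 3-project 6, student 4-project 4, student 5-project 2, student 6-project 7, student 7-project 3.
Every student is matched, so this is a perfect matching.

Yes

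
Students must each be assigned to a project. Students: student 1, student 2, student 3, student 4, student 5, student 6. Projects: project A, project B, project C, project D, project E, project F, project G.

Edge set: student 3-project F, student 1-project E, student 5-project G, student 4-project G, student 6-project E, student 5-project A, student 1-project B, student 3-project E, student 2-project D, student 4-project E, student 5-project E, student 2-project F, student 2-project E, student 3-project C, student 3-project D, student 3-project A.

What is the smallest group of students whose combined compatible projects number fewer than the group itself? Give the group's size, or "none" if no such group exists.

A matching saturating every student exists, for instance student 1→project B, student 2→project F, student 3→project C, student 4→project G, student 5→project A, student 6→project E.
By Hall's marriage theorem, this means |N(S)| ≥ |S| for every subset S, so no violating subset exists.

none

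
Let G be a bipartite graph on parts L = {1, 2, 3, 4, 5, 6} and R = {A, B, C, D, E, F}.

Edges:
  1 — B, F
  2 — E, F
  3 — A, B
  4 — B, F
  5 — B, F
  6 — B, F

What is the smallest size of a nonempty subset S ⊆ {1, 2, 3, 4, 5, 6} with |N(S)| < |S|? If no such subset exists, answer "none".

3

Take S = {1, 4, 5}. Its neighbourhood is {B, F}, so |N(S)| = 2 < |S| = 3.
Every subset of size less than 3 has at least as many neighbours as members, so 3 is the minimum.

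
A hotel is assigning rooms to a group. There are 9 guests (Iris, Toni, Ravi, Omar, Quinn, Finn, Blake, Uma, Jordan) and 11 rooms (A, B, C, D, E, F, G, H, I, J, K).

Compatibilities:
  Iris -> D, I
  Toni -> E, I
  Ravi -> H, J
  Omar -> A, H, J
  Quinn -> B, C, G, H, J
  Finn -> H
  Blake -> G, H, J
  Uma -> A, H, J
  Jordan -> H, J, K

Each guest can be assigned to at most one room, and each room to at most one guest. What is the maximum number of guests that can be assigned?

8

For example, pair Iris–D, Toni–E, Ravi–J, Omar–A, Quinn–B, Finn–H, Blake–G, Jordan–K.
The set {Ravi, Omar, Finn, Uma} has only 3 neighbours ({A, H, J}), so by Hall's theorem at most 8 of the 9 guests can be matched.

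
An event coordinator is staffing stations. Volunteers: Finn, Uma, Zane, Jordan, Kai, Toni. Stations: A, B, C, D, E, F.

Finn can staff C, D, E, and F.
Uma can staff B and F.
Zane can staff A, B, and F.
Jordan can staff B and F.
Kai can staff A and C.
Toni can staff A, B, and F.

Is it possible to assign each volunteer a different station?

No

The set {Uma, Zane, Jordan, Toni} has only 3 neighbours ({A, B, F}), so by Hall's theorem at most 5 of the 6 volunteers can be matched.
Hence no matching covers every volunteer.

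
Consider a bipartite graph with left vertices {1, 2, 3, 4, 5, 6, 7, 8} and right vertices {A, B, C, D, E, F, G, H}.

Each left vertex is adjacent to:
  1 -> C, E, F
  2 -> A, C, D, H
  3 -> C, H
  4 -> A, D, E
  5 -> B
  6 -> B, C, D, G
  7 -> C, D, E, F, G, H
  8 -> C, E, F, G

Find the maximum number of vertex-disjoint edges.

For example, pair 1→C, 2→A, 3→H, 4→D, 5→B, 6→G, 7→F, 8→E.
This saturates every left vertex, so 8 is the maximum.

8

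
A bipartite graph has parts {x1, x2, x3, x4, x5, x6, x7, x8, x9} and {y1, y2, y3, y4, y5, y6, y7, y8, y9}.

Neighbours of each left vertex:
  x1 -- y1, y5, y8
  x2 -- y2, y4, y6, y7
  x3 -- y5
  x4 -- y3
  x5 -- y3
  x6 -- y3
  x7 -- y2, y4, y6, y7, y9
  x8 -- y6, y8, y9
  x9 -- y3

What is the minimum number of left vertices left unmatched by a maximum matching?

For example, pair x1-y1, x2-y2, x3-y5, x4-y3, x7-y7, x8-y8.
The set {x4, x5, x6, x9} has only 1 neighbour ({y3}), so by Hall's theorem at most 6 of the 9 left vertices can be matched.
That matches 6 of the 9, leaving 3 unmatched; no matching can do better.

3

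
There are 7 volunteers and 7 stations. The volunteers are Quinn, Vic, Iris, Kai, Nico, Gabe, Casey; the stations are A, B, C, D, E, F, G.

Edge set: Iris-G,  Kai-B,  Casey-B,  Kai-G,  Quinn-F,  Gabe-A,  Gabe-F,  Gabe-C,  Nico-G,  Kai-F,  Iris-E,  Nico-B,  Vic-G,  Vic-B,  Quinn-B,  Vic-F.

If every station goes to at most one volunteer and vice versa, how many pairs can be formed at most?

For example, pair Quinn→F, Vic→G, Iris→E, Kai→B, Gabe→C.
The set {Quinn, Vic, Kai, Nico, Casey} has only 3 neighbours ({B, F, G}), so by Hall's theorem at most 5 of the 7 volunteers can be matched.

5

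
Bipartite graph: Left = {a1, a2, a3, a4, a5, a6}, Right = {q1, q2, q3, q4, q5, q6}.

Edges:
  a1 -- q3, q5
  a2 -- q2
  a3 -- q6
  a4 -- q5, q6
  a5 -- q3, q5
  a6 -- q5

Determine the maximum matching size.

A valid assignment of size 4: a1–q3, a2–q2, a3–q6, a4–q5.
The set {a1, a3, a4, a5, a6} has only 3 neighbours ({q3, q5, q6}), so by Hall's theorem at most 4 of the 6 left vertices can be matched.

4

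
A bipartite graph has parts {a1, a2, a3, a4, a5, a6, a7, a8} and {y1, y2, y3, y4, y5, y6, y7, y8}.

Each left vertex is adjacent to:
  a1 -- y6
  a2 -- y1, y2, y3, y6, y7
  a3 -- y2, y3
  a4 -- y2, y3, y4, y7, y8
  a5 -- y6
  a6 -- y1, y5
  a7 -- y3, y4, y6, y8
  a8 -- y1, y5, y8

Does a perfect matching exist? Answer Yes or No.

The set {a1, a5} has only 1 neighbour ({y6}), so by Hall's theorem at most 7 of the 8 left vertices can be matched.
Hence no matching covers every left vertex.

No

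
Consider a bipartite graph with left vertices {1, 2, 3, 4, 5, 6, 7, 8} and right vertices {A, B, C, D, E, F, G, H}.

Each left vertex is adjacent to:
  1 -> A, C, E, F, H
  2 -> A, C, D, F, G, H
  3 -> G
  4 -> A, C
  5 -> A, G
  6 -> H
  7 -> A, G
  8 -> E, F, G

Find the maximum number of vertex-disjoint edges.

7

One maximum matching: 1→F, 2→D, 3→G, 4→C, 5→A, 6→H, 8→E.
The set {3, 5, 7} has only 2 neighbours ({A, G}), so by Hall's theorem at most 7 of the 8 left vertices can be matched.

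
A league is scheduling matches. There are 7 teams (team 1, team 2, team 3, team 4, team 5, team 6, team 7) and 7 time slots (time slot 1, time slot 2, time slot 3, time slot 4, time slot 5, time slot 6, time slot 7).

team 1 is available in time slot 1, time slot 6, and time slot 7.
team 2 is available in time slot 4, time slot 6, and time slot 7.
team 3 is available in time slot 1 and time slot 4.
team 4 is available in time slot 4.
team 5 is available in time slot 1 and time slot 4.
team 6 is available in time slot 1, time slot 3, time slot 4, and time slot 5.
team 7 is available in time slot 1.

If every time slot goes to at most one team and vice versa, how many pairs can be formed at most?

A valid assignment of size 5: team 1-time slot 6, team 2-time slot 7, team 3-time slot 1, team 4-time slot 4, team 6-time slot 3.
The set {team 3, team 4, team 5, team 7} has only 2 neighbours ({time slot 1, time slot 4}), so by Hall's theorem at most 5 of the 7 teams can be matched.

5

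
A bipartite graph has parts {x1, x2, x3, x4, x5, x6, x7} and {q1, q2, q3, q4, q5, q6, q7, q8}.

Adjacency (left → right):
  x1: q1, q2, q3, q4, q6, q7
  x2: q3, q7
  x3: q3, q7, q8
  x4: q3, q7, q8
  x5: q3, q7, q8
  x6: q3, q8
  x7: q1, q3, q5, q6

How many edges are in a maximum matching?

A valid assignment of size 5: x1→q4, x2→q3, x3→q7, x4→q8, x7→q6.
The set {x2, x3, x4, x5, x6} has only 3 neighbours ({q3, q7, q8}), so by Hall's theorem at most 5 of the 7 left vertices can be matched.

5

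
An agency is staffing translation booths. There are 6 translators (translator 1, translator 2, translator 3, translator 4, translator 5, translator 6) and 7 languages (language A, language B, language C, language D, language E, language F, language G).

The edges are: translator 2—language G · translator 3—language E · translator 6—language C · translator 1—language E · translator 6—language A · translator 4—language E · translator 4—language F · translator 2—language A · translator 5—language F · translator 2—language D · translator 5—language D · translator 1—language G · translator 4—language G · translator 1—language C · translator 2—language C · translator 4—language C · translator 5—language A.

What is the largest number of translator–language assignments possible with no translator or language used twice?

6

A valid assignment of size 6: translator 1–language C, translator 2–language D, translator 3–language E, translator 4–language G, translator 5–language F, translator 6–language A.
This saturates every translator, so 6 is the maximum.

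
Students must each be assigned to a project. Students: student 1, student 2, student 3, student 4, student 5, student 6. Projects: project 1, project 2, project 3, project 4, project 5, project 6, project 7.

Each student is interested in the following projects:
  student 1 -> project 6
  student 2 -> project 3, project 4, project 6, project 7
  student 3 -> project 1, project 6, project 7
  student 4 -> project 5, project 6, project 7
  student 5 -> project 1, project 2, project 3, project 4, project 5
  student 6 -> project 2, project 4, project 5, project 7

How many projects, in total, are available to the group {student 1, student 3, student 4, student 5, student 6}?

The union of neighbours of {student 1, student 3, student 4, student 5, student 6} is {project 1, project 2, project 3, project 4, project 5, project 6, project 7}, which has 7 elements.
Since |N(S)| = 7 ≥ |S| = 5, Hall's condition holds for this subset.

7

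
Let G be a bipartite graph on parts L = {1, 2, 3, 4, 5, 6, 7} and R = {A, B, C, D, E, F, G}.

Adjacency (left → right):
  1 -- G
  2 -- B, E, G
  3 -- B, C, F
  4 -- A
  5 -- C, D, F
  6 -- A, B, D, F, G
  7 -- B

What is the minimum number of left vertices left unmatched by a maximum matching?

For example, pair 1→G, 2→E, 3→C, 4→A, 5→D, 6→F, 7→B.
All 7 left vertices are matched, so no larger matching exists.
That matches 7 of the 7, leaving 0 unmatched; no matching can do better.

0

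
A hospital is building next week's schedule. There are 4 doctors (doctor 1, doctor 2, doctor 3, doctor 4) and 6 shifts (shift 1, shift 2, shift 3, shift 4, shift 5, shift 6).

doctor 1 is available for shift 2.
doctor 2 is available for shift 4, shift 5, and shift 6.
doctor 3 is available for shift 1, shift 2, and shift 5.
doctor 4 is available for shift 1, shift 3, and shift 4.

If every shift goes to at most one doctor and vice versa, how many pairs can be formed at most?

A valid assignment of size 4: doctor 1–shift 2, doctor 2–shift 6, doctor 3–shift 5, doctor 4–shift 3.
This saturates every doctor, so 4 is the maximum.

4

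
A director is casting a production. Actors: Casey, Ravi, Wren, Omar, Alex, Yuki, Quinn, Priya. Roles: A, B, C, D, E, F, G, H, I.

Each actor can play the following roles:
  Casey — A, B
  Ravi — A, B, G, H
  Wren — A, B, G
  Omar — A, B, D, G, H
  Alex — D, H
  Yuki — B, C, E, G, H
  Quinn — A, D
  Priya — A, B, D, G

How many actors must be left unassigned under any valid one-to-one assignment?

A valid assignment of size 6: Casey-A, Ravi-H, Wren-B, Omar-G, Alex-D, Yuki-E.
The set {Casey, Ravi, Wren, Omar, Alex, Quinn, Priya} has only 5 neighbours ({A, B, D, G, H}), so by Hall's theorem at most 6 of the 8 actors can be matched.
That matches 6 of the 8, leaving 2 unmatched; no matching can do better.

2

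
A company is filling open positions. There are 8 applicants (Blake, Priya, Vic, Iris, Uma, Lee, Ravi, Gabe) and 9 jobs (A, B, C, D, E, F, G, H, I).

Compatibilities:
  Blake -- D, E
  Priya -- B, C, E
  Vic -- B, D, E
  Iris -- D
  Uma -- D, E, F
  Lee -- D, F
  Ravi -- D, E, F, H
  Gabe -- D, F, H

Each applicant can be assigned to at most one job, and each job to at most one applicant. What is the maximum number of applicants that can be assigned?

For example, pair Blake→E, Priya→C, Vic→B, Iris→D, Uma→F, Ravi→H.
The set {Blake, Iris, Uma, Lee, Ravi, Gabe} has only 4 neighbours ({D, E, F, H}), so by Hall's theorem at most 6 of the 8 applicants can be matched.

6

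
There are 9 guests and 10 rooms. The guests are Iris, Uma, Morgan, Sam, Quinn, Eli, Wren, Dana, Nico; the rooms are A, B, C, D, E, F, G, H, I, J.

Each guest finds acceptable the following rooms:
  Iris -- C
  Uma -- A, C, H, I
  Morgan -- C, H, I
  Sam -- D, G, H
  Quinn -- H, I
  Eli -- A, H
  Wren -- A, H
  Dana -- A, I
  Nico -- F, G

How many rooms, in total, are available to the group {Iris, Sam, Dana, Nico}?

The union of neighbours of {Iris, Sam, Dana, Nico} is {A, C, D, F, G, H, I}, which has 7 elements.
Since |N(S)| = 7 ≥ |S| = 4, Hall's condition holds for this subset.

7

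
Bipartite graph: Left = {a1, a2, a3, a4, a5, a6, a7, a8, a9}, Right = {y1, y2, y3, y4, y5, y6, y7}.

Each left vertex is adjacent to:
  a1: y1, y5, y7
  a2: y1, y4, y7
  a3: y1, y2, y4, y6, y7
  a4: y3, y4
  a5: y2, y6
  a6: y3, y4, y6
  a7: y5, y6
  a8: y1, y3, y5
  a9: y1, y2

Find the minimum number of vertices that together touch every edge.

The 7 edges a1–y5, a2–y1, a3–y7, a4–y4, a5–y2, a6–y3, a7–y6 form a matching, so any vertex cover needs at least 7 vertices (one per matched edge).
Conversely {y1, y2, y3, y4, y5, y6, y7} meets every edge and has exactly 7 vertices, so 7 is optimal.

7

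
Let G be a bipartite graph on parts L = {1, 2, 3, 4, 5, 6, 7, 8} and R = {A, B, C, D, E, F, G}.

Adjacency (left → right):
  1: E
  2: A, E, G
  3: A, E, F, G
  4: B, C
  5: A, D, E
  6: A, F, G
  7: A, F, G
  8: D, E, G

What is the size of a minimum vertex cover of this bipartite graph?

6

A maximum matching has 6 edges (e.g. 1–E, 2–A, 3–G, 4–B, 5–D, 6–F).
By König's theorem the minimum vertex cover has the same size. One such cover is {4, A, D, E, F, G}.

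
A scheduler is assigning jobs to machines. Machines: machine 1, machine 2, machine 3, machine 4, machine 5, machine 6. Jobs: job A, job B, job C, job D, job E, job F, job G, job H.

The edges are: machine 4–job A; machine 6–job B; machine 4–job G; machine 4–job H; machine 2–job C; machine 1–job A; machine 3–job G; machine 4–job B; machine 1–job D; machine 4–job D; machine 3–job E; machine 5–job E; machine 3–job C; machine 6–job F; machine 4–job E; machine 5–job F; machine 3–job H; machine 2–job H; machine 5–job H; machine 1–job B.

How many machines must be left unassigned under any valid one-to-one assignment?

For example, pair machine 1–job A, machine 2–job C, machine 3–job G, machine 4–job D, machine 5–job H, machine 6–job F.
All 6 machines are matched, so no larger matching exists.
That matches 6 of the 6, leaving 0 unmatched; no matching can do better.

0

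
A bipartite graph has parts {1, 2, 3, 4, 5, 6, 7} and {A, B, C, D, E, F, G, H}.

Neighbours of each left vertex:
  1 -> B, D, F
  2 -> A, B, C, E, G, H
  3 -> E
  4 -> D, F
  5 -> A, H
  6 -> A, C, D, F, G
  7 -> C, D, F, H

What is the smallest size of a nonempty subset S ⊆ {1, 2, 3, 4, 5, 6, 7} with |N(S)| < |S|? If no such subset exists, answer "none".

A matching saturating every left vertex exists, for instance 1→B, 2→A, 3→E, 4→D, 5→H, 6→G, 7→F.
By Hall's marriage theorem, this means |N(S)| ≥ |S| for every subset S, so no violating subset exists.

none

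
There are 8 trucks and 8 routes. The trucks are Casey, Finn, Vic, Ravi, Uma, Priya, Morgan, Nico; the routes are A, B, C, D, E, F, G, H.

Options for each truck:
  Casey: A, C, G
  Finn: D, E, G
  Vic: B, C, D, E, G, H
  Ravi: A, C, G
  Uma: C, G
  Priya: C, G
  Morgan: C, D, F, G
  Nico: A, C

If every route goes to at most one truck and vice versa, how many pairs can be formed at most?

For example, pair Casey–A, Finn–D, Vic–E, Ravi–G, Uma–C, Morgan–F.
The set {Casey, Ravi, Uma, Priya, Nico} has only 3 neighbours ({A, C, G}), so by Hall's theorem at most 6 of the 8 trucks can be matched.

6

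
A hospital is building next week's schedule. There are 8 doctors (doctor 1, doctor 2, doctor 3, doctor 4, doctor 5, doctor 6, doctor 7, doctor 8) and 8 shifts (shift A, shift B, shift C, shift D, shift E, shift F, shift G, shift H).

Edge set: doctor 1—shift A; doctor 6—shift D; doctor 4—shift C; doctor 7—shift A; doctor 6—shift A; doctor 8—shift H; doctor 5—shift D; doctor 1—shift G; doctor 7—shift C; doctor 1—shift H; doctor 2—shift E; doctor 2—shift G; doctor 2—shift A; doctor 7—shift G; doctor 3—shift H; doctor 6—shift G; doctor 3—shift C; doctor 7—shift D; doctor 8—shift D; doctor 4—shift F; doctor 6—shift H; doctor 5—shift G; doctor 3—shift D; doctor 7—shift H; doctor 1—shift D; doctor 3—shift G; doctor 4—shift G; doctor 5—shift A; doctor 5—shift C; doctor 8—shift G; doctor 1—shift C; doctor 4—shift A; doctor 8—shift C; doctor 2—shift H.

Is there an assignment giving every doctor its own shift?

No

The set {doctor 1, doctor 3, doctor 5, doctor 6, doctor 7, doctor 8} has only 5 neighbours ({shift A, shift C, shift D, shift G, shift H}), so by Hall's theorem at most 7 of the 8 doctors can be matched.
Hence no matching covers every doctor.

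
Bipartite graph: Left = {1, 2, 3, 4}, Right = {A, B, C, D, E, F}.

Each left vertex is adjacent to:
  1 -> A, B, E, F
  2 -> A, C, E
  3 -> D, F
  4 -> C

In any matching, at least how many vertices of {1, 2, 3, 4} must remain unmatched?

0

A valid assignment of size 4: 1→B, 2→E, 3→F, 4→C.
All 4 left vertices are matched, so no larger matching exists.
That matches 4 of the 4, leaving 0 unmatched; no matching can do better.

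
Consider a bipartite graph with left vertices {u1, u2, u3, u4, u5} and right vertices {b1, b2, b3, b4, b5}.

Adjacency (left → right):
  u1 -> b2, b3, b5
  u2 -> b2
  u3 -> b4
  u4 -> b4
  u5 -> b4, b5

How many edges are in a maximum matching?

A valid assignment of size 4: u1→b3, u2→b2, u3→b4, u5→b5.
The set {u3, u4} has only 1 neighbour ({b4}), so by Hall's theorem at most 4 of the 5 left vertices can be matched.

4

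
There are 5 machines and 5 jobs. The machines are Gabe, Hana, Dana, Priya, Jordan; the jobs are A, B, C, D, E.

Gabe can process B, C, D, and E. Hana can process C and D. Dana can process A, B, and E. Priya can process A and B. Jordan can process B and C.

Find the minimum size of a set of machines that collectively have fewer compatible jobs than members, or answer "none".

none

A matching saturating every machine exists, for instance Gabe→C, Hana→D, Dana→E, Priya→A, Jordan→B.
By Hall's marriage theorem, this means |N(S)| ≥ |S| for every subset S, so no violating subset exists.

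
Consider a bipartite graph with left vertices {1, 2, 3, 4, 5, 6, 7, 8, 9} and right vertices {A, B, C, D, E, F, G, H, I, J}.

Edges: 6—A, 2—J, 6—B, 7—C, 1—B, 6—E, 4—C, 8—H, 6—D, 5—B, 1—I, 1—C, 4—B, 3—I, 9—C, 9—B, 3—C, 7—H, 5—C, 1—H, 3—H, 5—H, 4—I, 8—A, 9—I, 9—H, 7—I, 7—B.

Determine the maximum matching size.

7

A valid assignment of size 7: 1–H, 2–J, 3–I, 4–C, 5–B, 6–E, 8–A.
The set {1, 3, 4, 5, 7, 9} has only 4 neighbours ({B, C, H, I}), so by Hall's theorem at most 7 of the 9 left vertices can be matched.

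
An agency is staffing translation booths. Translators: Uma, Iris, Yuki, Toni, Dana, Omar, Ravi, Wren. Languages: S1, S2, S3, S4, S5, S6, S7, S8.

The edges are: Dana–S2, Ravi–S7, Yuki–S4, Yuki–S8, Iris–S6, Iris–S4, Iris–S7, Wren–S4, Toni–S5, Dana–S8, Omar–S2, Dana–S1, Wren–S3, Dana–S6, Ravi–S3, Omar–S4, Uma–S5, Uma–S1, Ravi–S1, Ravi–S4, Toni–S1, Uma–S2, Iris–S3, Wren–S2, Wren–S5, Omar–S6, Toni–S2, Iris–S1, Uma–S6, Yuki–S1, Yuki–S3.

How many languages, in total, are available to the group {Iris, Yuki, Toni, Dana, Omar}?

8

The union of neighbours of {Iris, Yuki, Toni, Dana, Omar} is {S1, S2, S3, S4, S5, S6, S7, S8}, which has 8 elements.
Since |N(S)| = 8 ≥ |S| = 5, Hall's condition holds for this subset.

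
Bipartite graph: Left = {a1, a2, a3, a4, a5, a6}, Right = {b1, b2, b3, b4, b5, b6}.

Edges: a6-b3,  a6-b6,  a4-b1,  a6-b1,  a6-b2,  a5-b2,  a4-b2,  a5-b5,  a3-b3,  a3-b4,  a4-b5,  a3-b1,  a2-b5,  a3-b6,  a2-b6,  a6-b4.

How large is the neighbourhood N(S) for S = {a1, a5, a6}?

6

The union of neighbours of {a1, a5, a6} is {b1, b2, b3, b4, b5, b6}, which has 6 elements.
Since |N(S)| = 6 ≥ |S| = 3, Hall's condition holds for this subset.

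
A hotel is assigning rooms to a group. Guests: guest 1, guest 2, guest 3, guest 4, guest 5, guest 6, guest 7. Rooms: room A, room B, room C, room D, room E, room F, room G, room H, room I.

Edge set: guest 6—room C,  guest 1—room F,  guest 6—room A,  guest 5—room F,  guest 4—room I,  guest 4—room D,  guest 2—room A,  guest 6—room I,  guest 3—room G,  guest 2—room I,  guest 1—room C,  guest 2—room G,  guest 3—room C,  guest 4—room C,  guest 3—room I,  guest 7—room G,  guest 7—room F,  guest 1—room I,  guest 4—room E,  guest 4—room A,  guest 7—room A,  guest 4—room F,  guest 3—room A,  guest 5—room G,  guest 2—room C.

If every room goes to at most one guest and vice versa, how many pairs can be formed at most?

For example, pair guest 1–room C, guest 2–room G, guest 3–room A, guest 4–room D, guest 5–room F, guest 6–room I.
The set {guest 1, guest 2, guest 3, guest 5, guest 6, guest 7} has only 5 neighbours ({room A, room C, room F, room G, room I}), so by Hall's theorem at most 6 of the 7 guests can be matched.

6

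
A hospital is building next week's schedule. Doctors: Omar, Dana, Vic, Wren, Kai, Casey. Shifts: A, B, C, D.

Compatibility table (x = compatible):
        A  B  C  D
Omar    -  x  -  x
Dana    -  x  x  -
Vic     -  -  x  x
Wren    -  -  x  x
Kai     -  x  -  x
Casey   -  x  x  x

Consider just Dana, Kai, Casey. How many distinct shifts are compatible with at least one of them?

3

The union of neighbours of {Dana, Kai, Casey} is {B, C, D}, which has 3 elements.
Since |N(S)| = 3 ≥ |S| = 3, Hall's condition holds for this subset.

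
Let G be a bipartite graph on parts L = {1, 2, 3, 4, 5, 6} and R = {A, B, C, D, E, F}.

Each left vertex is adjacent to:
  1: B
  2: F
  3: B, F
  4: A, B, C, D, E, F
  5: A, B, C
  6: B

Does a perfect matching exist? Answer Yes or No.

No

The set {1, 2, 3, 6} has only 2 neighbours ({B, F}), so by Hall's theorem at most 4 of the 6 left vertices can be matched.
Hence no matching covers every left vertex.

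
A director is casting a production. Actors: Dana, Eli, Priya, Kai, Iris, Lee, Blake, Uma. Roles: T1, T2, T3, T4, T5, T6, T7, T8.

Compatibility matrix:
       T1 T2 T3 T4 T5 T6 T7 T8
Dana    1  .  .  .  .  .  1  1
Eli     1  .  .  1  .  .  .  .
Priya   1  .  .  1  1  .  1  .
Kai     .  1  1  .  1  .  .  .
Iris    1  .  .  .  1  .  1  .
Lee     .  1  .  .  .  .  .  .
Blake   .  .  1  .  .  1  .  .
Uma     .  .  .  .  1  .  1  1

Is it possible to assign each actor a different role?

Yes

For example, pair Dana-T7, Eli-T4, Priya-T5, Kai-T3, Iris-T1, Lee-T2, Blake-T6, Uma-T8.
Every actor is matched, so this is a perfect matching.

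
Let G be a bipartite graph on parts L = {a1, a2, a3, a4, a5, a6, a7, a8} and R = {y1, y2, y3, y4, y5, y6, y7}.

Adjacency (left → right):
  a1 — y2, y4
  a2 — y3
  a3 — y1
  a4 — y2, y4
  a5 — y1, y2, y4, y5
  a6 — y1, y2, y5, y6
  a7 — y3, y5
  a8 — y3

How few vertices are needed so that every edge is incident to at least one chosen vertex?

6

The 6 edges a1–y4, a2–y3, a3–y1, a4–y2, a5–y5, a6–y6 form a matching, so any vertex cover needs at least 6 vertices (one per matched edge).
Conversely {a6, y1, y2, y3, y4, y5} meets every edge and has exactly 6 vertices, so 6 is optimal.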